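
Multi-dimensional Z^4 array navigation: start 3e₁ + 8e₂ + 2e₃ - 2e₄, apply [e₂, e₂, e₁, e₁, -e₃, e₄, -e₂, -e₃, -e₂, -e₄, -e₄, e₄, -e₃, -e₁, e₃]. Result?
(4, 8, 0, -2)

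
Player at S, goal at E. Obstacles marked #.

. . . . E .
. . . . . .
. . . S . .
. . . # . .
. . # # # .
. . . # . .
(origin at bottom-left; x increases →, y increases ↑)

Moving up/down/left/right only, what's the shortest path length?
3
(one shortest path: (3, 3) → (4, 3) → (4, 4) → (4, 5))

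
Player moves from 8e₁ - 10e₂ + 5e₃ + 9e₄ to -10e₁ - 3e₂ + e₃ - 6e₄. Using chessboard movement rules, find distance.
18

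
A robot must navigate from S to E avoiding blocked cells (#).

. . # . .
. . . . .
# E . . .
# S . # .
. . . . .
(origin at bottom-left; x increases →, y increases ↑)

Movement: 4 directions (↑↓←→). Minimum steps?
1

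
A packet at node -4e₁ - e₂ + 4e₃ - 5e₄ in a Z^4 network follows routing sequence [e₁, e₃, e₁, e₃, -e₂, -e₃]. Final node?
(-2, -2, 5, -5)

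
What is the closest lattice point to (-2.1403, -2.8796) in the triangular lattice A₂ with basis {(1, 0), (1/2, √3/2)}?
(-2.5, -2.598)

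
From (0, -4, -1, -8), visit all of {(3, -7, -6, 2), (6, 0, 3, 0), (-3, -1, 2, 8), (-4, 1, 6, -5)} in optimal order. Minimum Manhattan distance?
79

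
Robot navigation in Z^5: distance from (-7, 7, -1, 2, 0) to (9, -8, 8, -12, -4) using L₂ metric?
27.8209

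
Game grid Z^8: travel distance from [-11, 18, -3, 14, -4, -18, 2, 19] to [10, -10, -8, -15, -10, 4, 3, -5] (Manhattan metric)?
136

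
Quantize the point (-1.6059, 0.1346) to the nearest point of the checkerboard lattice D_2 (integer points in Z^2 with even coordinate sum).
(-2, 0)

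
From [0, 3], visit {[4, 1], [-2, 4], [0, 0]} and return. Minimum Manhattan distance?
20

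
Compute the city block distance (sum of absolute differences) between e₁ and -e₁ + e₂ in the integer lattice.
3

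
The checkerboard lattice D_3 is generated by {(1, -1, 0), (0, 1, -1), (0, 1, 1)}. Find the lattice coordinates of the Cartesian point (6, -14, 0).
6b₁ - 4b₂ - 4b₃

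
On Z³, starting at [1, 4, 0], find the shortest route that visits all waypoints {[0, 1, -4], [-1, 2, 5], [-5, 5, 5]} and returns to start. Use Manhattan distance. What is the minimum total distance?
38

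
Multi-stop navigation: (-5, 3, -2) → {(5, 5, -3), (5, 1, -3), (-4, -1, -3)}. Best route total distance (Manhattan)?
21
(one optimal route: (-5, 3, -2) → (-4, -1, -3) → (5, 1, -3) → (5, 5, -3))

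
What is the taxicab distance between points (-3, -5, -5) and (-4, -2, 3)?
12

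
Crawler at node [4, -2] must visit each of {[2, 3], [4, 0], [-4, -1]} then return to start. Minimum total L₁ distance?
26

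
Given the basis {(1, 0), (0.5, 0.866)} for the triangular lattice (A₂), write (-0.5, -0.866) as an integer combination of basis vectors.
-b₂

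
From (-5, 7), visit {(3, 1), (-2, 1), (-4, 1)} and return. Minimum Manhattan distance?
28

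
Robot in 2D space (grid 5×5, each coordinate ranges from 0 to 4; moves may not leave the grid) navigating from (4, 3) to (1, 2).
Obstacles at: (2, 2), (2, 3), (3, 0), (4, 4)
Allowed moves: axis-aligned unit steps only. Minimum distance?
6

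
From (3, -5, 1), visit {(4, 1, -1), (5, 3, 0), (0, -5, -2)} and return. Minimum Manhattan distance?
32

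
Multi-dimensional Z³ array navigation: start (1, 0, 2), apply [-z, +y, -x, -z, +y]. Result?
(0, 2, 0)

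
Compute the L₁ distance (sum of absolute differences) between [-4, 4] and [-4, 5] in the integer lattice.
1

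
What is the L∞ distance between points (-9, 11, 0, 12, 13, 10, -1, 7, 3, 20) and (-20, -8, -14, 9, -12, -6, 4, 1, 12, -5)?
25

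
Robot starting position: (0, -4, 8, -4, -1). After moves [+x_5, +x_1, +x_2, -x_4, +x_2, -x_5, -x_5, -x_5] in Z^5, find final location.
(1, -2, 8, -5, -3)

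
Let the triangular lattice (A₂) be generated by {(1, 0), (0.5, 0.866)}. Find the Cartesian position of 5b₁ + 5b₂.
(7.5, 4.33)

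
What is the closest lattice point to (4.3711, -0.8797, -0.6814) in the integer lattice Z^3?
(4, -1, -1)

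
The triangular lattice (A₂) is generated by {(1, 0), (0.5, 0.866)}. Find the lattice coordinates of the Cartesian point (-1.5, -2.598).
-3b₂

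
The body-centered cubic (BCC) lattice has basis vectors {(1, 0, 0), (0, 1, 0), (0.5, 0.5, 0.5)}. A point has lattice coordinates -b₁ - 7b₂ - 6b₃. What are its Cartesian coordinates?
(-4, -10, -3)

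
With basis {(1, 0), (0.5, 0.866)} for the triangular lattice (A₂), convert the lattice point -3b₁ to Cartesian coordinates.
(-3, 0)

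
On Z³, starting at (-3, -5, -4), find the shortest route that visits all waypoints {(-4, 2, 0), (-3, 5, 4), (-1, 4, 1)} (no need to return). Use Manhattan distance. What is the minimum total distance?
24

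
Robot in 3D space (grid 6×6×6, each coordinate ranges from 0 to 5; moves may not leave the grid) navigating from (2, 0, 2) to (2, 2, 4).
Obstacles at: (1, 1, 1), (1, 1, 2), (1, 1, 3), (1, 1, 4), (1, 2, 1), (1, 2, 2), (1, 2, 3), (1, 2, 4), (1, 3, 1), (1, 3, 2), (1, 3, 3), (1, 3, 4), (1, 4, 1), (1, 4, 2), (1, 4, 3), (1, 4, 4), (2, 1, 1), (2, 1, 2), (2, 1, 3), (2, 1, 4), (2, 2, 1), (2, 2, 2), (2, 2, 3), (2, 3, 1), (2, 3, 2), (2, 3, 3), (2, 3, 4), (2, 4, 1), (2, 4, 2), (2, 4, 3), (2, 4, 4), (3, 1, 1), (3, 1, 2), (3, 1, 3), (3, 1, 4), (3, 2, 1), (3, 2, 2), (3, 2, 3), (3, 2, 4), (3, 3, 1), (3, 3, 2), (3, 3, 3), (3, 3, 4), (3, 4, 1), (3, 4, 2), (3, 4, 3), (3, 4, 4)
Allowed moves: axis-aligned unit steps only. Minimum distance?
6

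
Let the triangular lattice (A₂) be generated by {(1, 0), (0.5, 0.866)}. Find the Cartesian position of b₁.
(1, 0)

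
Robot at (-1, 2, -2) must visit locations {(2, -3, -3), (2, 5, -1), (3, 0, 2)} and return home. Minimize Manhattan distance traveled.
34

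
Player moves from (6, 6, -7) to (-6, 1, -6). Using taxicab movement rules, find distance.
18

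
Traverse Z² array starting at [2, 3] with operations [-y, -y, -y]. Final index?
(2, 0)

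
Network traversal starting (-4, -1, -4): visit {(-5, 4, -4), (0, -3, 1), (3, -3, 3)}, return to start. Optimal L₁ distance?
44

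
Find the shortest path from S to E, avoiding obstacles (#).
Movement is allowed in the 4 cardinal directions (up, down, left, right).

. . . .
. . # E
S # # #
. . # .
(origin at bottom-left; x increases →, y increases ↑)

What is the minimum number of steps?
6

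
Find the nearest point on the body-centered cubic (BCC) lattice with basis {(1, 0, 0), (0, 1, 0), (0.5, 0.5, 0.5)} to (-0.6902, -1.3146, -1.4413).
(-0.5, -1.5, -1.5)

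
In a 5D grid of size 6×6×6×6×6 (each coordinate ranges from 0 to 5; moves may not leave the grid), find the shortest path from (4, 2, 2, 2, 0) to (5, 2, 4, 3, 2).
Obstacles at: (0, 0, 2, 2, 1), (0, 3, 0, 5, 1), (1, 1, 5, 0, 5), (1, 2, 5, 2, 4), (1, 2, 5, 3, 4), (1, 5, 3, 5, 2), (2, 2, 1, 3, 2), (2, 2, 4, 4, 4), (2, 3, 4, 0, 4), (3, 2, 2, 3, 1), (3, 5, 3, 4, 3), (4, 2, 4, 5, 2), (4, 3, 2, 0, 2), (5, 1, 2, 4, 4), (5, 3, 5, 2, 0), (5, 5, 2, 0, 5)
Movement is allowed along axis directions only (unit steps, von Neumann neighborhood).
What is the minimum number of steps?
6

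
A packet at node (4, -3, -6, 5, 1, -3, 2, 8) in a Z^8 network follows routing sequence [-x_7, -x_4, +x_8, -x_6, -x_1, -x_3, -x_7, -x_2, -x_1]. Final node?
(2, -4, -7, 4, 1, -4, 0, 9)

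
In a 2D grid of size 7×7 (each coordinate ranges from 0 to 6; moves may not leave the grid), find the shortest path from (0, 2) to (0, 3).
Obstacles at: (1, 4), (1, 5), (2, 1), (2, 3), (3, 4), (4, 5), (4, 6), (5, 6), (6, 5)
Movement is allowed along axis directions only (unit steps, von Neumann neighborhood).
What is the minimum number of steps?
1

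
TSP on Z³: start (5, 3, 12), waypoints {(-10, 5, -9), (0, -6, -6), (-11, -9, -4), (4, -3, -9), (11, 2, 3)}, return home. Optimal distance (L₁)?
124
(one optimal route: (5, 3, 12) → (-10, 5, -9) → (-11, -9, -4) → (0, -6, -6) → (4, -3, -9) → (11, 2, 3) → (5, 3, 12))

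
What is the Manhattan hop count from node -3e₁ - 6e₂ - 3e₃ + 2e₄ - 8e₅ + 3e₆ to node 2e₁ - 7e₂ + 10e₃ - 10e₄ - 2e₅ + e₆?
39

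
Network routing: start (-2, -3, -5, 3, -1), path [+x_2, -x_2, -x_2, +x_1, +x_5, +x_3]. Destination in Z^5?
(-1, -4, -4, 3, 0)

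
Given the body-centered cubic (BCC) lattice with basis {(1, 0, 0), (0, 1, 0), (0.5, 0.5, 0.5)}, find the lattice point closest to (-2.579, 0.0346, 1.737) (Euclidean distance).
(-3, 0, 2)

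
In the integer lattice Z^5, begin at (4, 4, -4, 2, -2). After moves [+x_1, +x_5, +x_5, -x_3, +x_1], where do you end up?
(6, 4, -5, 2, 0)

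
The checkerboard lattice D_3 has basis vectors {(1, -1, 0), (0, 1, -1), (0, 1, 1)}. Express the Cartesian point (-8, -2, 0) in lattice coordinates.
-8b₁ - 5b₂ - 5b₃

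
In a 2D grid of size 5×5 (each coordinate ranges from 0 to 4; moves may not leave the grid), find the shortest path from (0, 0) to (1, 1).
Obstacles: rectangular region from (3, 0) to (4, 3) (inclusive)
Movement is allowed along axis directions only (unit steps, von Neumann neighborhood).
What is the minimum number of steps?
2
(one shortest path: (0, 0) → (1, 0) → (1, 1))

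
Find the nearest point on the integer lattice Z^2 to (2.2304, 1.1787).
(2, 1)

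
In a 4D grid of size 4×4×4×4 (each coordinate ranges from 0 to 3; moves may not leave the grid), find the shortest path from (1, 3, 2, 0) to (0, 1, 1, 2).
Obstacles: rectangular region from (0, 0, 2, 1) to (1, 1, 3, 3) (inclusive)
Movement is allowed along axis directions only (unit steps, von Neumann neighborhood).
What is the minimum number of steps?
6
(one shortest path: (1, 3, 2, 0) → (0, 3, 2, 0) → (0, 2, 2, 0) → (0, 1, 2, 0) → (0, 1, 1, 0) → (0, 1, 1, 1) → (0, 1, 1, 2))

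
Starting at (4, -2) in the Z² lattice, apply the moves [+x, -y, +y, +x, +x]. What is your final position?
(7, -2)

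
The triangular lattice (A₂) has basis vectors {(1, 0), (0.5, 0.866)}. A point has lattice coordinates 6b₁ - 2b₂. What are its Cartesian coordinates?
(5, -1.732)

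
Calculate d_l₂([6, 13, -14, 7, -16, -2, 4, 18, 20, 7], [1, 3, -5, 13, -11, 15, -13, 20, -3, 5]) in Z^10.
37.1753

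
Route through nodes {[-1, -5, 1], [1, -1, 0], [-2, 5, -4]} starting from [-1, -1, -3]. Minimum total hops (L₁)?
28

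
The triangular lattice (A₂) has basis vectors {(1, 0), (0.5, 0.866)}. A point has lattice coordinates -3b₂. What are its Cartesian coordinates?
(-1.5, -2.598)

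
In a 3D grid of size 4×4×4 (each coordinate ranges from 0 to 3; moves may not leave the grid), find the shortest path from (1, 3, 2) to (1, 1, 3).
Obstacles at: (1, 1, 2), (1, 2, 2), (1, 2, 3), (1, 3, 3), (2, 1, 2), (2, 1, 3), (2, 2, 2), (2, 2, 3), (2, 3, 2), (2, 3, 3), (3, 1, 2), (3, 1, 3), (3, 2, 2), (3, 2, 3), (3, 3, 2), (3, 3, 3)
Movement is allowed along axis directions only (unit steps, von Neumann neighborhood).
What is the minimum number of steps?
5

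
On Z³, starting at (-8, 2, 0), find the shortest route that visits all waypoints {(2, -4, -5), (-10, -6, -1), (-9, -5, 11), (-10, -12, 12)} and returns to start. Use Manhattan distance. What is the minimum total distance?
86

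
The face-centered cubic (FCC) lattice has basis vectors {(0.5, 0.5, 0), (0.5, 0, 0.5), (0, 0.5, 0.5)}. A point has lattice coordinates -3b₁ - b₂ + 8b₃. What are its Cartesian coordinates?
(-2, 2.5, 3.5)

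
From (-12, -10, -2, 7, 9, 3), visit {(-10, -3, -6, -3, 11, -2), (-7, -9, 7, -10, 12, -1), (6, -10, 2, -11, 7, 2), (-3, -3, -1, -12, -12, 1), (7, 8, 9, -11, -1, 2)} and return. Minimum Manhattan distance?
222
(one optimal route: (-12, -10, -2, 7, 9, 3) → (-10, -3, -6, -3, 11, -2) → (-3, -3, -1, -12, -12, 1) → (7, 8, 9, -11, -1, 2) → (6, -10, 2, -11, 7, 2) → (-7, -9, 7, -10, 12, -1) → (-12, -10, -2, 7, 9, 3))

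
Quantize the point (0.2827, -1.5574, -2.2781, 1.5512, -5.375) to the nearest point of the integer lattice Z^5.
(0, -2, -2, 2, -5)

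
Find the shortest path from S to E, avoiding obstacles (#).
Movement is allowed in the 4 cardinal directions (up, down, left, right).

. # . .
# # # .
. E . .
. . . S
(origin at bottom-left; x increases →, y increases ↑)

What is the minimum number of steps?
3
(one shortest path: (3, 0) → (2, 0) → (1, 0) → (1, 1))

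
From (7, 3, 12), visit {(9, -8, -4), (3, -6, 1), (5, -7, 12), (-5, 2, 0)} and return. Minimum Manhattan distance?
88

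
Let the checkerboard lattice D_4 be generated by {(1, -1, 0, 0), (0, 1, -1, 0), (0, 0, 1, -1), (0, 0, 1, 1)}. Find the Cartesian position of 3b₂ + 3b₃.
(0, 3, 0, -3)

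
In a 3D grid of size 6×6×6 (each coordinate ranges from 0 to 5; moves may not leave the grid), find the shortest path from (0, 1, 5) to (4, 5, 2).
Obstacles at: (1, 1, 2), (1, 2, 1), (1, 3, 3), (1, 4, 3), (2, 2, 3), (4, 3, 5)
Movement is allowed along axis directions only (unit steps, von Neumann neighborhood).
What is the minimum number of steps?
11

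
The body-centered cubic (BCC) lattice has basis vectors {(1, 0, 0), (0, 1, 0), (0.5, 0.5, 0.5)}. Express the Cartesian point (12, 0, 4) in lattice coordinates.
8b₁ - 4b₂ + 8b₃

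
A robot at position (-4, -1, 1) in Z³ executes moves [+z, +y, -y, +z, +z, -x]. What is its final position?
(-5, -1, 4)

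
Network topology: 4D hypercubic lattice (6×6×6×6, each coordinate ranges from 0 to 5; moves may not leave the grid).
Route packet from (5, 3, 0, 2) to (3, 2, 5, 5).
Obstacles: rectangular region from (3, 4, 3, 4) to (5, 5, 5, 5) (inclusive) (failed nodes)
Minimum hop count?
11
(one shortest path: (5, 3, 0, 2) → (4, 3, 0, 2) → (3, 3, 0, 2) → (3, 2, 0, 2) → (3, 2, 1, 2) → (3, 2, 2, 2) → (3, 2, 3, 2) → (3, 2, 4, 2) → (3, 2, 5, 2) → (3, 2, 5, 3) → (3, 2, 5, 4) → (3, 2, 5, 5))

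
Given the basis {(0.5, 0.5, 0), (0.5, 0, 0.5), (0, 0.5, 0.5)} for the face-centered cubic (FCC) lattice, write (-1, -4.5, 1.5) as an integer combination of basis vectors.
-7b₁ + 5b₂ - 2b₃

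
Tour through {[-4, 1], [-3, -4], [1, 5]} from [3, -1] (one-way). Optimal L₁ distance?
23
(one optimal route: (3, -1) → (1, 5) → (-4, 1) → (-3, -4))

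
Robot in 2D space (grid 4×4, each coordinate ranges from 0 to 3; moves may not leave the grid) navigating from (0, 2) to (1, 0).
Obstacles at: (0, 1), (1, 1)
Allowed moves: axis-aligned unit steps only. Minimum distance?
5
(one shortest path: (0, 2) → (1, 2) → (2, 2) → (2, 1) → (2, 0) → (1, 0))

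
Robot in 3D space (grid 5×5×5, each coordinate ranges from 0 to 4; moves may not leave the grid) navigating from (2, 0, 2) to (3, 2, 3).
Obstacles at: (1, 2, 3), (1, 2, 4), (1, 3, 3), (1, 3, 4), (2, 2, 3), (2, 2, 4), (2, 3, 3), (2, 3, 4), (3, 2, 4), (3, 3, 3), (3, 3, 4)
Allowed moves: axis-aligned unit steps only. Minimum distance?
4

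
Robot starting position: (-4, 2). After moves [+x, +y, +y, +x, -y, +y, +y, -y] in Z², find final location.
(-2, 4)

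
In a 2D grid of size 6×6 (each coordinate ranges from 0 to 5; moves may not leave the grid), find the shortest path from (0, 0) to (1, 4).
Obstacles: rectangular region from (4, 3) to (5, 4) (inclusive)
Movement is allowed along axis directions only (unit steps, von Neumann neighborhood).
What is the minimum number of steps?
5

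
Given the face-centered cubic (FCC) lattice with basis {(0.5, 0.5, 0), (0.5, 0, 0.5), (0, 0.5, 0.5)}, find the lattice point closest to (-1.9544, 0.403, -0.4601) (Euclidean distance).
(-2, 0.5, -0.5)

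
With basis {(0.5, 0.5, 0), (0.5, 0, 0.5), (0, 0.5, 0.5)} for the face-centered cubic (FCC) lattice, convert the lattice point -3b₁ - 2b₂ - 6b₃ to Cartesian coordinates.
(-2.5, -4.5, -4)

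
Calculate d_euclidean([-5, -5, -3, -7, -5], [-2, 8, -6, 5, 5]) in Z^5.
20.7605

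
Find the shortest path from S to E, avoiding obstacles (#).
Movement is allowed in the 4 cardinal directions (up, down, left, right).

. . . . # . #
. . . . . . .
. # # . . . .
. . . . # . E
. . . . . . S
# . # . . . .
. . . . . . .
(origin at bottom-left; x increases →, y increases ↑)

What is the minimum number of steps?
1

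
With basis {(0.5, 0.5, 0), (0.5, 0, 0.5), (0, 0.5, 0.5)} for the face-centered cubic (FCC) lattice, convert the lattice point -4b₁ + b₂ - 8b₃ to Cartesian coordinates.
(-1.5, -6, -3.5)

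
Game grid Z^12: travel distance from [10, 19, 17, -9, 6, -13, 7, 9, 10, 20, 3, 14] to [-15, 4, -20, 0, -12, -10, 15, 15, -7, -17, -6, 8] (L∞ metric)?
37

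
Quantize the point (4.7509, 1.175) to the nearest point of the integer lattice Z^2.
(5, 1)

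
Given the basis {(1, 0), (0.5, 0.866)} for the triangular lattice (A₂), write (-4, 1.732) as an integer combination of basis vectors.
-5b₁ + 2b₂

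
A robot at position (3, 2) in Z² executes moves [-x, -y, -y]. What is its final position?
(2, 0)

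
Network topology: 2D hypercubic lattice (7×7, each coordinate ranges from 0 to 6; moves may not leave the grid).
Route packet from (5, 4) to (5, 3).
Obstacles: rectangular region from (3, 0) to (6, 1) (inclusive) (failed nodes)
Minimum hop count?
1
(one shortest path: (5, 4) → (5, 3))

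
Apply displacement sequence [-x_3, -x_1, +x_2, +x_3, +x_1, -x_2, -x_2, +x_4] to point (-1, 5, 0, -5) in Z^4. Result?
(-1, 4, 0, -4)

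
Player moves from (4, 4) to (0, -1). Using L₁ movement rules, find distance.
9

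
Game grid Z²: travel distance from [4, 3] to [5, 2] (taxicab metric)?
2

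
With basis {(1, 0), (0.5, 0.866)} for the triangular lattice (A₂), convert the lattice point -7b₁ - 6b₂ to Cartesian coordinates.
(-10, -5.196)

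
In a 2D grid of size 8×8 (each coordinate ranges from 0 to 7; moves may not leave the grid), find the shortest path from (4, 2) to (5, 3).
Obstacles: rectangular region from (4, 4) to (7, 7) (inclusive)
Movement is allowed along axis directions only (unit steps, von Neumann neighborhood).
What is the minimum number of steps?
2
(one shortest path: (4, 2) → (5, 2) → (5, 3))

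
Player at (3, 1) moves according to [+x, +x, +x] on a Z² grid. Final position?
(6, 1)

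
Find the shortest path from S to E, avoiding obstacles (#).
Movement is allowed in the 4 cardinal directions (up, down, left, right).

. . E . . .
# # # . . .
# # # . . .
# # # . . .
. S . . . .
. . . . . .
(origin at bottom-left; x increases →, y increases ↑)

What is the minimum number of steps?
7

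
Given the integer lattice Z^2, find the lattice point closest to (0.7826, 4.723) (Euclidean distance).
(1, 5)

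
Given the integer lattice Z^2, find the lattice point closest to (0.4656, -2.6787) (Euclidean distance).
(0, -3)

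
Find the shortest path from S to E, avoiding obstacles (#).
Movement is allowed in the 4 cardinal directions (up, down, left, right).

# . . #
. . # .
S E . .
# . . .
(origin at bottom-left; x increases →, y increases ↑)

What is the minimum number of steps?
1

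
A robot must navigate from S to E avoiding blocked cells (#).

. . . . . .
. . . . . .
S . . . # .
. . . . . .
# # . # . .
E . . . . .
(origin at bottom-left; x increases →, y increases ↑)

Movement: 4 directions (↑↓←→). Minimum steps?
7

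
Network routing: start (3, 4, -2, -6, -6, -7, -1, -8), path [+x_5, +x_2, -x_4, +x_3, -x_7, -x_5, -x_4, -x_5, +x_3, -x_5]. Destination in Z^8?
(3, 5, 0, -8, -8, -7, -2, -8)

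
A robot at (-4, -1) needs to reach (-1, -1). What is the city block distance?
3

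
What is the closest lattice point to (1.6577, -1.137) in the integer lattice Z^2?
(2, -1)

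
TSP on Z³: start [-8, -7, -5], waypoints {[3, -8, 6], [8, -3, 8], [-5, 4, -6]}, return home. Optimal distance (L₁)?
84
(one optimal route: (-8, -7, -5) → (3, -8, 6) → (8, -3, 8) → (-5, 4, -6) → (-8, -7, -5))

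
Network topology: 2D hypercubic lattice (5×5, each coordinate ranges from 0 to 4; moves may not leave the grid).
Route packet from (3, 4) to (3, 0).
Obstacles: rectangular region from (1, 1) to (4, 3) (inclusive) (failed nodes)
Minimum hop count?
10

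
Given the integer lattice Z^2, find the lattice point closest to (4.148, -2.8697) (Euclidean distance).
(4, -3)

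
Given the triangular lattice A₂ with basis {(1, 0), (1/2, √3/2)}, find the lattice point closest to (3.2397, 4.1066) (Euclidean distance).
(3.5, 4.33)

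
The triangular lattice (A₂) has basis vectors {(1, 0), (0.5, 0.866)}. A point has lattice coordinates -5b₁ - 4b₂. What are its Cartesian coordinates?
(-7, -3.464)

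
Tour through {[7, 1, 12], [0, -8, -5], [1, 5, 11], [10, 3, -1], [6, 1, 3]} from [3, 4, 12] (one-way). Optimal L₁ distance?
60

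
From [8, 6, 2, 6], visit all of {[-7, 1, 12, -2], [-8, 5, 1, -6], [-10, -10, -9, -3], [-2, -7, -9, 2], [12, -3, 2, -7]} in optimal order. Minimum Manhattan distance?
128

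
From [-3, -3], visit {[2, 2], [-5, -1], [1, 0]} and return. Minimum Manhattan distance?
24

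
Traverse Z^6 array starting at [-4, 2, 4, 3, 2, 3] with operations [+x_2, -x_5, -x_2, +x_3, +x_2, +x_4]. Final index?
(-4, 3, 5, 4, 1, 3)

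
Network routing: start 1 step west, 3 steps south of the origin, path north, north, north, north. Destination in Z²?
(-1, 1)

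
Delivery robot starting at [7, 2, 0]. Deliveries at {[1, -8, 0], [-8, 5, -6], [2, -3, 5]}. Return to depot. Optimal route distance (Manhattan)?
78
(one optimal route: (7, 2, 0) → (-8, 5, -6) → (1, -8, 0) → (2, -3, 5) → (7, 2, 0))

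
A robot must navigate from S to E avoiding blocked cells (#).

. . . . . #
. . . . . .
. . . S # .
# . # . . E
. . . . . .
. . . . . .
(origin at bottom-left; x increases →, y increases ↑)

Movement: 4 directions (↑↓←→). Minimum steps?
3
(one shortest path: (3, 3) → (3, 2) → (4, 2) → (5, 2))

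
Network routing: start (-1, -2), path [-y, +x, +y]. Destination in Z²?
(0, -2)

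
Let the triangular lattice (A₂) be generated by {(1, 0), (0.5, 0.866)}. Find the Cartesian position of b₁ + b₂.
(1.5, 0.866)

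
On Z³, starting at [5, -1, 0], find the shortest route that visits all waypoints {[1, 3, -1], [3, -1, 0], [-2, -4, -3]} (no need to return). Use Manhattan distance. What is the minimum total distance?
21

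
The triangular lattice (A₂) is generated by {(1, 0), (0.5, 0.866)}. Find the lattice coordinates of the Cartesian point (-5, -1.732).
-4b₁ - 2b₂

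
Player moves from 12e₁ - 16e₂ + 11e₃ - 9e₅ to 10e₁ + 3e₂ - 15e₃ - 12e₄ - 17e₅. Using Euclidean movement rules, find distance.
35.3412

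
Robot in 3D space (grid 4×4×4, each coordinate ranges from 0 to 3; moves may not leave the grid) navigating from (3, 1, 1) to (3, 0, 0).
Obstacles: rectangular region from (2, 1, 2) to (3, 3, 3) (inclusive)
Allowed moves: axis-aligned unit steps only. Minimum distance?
2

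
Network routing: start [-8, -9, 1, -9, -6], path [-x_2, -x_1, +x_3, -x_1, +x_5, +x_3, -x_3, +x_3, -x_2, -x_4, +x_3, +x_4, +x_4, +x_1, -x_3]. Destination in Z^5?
(-9, -11, 3, -8, -5)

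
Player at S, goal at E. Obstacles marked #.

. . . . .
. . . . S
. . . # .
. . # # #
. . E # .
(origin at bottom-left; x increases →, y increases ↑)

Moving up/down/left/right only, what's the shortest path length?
7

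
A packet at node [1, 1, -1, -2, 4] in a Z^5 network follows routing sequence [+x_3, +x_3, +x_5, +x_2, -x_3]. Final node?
(1, 2, 0, -2, 5)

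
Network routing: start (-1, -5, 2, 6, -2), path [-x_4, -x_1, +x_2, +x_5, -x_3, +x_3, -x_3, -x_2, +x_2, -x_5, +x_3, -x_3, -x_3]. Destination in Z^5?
(-2, -4, 0, 5, -2)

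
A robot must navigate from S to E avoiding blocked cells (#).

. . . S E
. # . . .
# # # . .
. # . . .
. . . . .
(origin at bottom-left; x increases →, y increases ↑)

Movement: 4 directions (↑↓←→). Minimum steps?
1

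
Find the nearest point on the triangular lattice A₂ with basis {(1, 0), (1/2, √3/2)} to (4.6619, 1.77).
(5, 1.732)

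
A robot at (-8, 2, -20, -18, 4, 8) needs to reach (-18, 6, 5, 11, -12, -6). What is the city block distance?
98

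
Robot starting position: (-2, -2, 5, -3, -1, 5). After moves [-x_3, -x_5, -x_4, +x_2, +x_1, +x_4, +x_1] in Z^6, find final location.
(0, -1, 4, -3, -2, 5)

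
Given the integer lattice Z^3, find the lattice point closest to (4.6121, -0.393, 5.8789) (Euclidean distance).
(5, 0, 6)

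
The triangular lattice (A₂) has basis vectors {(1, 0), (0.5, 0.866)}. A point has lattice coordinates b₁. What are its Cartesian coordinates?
(1, 0)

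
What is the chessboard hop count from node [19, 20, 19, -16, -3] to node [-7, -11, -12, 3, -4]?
31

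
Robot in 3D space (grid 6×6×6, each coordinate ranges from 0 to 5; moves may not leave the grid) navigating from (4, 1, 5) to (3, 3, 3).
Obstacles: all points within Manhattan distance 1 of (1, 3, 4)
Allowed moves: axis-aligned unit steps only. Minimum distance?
5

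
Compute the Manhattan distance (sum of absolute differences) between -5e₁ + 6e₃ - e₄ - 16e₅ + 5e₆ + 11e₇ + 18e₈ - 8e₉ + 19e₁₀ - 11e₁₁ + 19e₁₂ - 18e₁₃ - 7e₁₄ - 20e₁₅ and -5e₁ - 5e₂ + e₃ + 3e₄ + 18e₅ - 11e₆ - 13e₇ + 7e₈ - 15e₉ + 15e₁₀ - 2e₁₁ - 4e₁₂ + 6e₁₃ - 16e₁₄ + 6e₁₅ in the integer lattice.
201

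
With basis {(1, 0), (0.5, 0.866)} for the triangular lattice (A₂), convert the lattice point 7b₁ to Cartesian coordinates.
(7, 0)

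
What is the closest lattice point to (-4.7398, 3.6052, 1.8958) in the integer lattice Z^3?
(-5, 4, 2)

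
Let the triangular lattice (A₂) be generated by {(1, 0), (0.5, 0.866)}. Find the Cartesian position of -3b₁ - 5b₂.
(-5.5, -4.33)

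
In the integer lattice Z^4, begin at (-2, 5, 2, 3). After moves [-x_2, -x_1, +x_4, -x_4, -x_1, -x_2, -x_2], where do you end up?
(-4, 2, 2, 3)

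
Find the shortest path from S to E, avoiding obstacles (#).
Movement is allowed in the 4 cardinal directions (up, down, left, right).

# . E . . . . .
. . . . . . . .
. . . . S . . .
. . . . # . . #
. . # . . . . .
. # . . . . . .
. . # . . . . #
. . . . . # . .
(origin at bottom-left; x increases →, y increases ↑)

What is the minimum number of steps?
4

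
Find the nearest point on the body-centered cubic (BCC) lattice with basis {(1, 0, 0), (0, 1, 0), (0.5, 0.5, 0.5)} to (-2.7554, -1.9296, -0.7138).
(-3, -2, -1)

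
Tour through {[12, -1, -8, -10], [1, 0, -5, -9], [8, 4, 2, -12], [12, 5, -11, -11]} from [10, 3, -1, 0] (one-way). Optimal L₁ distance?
63
(one optimal route: (10, 3, -1, 0) → (8, 4, 2, -12) → (12, 5, -11, -11) → (12, -1, -8, -10) → (1, 0, -5, -9))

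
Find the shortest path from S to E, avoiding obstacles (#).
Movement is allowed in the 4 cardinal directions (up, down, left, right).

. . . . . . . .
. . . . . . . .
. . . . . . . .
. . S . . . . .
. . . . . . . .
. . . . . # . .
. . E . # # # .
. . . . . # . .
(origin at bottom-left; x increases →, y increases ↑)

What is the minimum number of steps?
3
(one shortest path: (2, 4) → (2, 3) → (2, 2) → (2, 1))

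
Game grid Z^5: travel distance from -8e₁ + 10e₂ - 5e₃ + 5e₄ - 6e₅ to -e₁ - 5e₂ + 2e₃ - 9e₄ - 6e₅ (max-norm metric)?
15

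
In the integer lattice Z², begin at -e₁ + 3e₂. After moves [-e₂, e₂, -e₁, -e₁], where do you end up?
(-3, 3)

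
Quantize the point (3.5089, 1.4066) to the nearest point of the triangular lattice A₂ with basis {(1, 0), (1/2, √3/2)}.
(3.5, 0.866)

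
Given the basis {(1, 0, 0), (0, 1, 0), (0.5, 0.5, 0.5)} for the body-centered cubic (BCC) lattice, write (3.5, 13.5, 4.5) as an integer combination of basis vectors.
-b₁ + 9b₂ + 9b₃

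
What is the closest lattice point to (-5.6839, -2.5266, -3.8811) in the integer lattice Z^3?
(-6, -3, -4)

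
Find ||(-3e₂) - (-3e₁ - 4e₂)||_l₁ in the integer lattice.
4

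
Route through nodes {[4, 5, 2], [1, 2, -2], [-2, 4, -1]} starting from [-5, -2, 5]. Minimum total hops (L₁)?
31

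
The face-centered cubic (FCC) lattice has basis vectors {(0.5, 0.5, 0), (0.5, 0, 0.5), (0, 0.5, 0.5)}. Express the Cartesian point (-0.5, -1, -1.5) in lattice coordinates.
-b₂ - 2b₃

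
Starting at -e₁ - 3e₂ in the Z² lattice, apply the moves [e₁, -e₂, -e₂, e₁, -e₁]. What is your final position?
(0, -5)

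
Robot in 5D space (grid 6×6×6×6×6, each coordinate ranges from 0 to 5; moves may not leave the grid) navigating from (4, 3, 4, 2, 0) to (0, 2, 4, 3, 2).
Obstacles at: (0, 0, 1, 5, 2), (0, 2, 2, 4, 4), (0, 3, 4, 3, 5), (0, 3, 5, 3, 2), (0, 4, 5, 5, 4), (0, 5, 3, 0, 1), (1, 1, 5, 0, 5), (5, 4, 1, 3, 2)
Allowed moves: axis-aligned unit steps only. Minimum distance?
8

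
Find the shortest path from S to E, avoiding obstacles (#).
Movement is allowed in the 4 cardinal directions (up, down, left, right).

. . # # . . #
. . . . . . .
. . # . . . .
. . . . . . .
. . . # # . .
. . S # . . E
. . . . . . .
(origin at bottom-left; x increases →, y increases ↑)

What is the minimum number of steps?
6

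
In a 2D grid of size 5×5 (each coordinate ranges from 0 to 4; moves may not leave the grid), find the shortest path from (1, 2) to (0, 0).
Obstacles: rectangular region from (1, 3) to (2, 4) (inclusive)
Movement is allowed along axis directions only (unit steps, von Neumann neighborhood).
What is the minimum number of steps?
3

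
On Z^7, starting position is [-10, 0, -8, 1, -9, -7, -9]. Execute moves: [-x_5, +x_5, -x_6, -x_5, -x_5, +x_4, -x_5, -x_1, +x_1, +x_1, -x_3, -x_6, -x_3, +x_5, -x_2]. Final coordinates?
(-9, -1, -10, 2, -11, -9, -9)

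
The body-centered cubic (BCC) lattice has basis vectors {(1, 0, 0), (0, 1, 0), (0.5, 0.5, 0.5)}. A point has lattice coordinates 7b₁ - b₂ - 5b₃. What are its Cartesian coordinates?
(4.5, -3.5, -2.5)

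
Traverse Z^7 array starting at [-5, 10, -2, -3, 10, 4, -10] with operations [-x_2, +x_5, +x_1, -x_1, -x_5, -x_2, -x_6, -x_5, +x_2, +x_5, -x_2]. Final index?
(-5, 8, -2, -3, 10, 3, -10)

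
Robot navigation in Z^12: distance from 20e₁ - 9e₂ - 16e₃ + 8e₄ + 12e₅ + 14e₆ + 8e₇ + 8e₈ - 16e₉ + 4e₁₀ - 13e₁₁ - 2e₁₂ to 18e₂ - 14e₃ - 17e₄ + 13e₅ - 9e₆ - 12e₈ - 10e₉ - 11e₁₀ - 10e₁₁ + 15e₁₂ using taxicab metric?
167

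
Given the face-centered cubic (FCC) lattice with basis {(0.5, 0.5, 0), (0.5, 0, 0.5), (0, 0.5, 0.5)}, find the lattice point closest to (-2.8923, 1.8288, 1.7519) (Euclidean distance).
(-3, 2, 2)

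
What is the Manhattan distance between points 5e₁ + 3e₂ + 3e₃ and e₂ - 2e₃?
12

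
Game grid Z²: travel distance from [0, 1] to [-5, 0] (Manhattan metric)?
6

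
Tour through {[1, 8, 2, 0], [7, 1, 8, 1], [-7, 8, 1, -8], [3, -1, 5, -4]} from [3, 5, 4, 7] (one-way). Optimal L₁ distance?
67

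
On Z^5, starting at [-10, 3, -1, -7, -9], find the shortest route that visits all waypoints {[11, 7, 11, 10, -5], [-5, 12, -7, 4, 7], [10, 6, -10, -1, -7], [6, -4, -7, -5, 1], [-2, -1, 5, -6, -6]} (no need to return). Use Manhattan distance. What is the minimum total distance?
173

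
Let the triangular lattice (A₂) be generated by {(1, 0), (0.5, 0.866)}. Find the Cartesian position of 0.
(0, 0)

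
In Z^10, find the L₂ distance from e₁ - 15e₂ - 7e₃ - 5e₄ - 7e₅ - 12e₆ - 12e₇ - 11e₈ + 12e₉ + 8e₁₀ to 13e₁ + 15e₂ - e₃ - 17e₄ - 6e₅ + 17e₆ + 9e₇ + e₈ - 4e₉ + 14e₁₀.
54.2494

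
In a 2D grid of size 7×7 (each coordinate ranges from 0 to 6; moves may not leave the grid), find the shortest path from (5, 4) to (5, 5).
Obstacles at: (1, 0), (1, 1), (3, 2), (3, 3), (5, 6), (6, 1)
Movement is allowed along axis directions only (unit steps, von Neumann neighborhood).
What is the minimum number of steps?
1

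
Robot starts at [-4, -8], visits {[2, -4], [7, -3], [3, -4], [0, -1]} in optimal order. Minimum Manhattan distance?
22
(one optimal route: (-4, -8) → (0, -1) → (2, -4) → (3, -4) → (7, -3))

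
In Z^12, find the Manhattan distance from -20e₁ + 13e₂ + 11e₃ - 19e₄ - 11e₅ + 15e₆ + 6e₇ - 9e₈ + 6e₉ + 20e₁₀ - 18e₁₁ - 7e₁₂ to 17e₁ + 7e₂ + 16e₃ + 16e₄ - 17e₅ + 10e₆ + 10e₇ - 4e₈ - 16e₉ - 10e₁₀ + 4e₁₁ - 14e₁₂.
184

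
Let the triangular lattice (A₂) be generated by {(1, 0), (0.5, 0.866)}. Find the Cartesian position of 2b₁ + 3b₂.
(3.5, 2.598)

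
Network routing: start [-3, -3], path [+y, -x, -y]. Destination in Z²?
(-4, -3)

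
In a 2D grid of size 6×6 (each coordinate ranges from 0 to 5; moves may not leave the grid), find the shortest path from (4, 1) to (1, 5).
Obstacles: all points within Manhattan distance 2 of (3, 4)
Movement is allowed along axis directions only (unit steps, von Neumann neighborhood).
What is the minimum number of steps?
9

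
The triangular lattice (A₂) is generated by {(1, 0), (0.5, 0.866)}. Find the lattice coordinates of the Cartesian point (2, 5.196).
-b₁ + 6b₂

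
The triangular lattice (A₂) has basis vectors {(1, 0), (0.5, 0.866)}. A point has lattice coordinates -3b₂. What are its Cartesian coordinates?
(-1.5, -2.598)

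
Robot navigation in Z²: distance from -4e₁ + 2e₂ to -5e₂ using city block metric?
11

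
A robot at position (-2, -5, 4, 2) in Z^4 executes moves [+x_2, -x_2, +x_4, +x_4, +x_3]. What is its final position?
(-2, -5, 5, 4)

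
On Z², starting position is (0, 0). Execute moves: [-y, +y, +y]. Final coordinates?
(0, 1)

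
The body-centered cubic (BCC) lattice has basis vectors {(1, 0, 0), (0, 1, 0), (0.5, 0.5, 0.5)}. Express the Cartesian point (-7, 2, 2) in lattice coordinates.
-9b₁ + 4b₃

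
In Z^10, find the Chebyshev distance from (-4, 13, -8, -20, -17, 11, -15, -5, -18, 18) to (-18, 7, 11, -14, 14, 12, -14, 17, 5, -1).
31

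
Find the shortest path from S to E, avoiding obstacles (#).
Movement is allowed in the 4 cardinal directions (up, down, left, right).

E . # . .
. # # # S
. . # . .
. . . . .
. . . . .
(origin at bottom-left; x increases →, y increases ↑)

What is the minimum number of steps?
9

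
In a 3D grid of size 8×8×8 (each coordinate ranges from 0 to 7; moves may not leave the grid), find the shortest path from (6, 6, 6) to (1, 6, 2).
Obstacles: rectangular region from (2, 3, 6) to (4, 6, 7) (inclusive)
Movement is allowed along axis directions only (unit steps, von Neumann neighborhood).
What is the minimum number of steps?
9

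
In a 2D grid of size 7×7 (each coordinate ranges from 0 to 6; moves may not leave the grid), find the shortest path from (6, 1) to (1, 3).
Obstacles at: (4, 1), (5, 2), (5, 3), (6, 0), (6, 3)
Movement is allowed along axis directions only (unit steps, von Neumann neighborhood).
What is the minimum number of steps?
9
(one shortest path: (6, 1) → (5, 1) → (5, 0) → (4, 0) → (3, 0) → (2, 0) → (1, 0) → (1, 1) → (1, 2) → (1, 3))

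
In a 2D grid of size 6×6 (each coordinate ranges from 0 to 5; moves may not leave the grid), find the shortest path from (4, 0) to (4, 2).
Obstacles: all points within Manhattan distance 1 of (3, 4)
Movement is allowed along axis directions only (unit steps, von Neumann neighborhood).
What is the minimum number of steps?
2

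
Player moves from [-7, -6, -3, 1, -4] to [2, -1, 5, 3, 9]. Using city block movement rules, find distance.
37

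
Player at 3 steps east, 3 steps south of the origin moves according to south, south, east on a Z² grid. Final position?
(4, -5)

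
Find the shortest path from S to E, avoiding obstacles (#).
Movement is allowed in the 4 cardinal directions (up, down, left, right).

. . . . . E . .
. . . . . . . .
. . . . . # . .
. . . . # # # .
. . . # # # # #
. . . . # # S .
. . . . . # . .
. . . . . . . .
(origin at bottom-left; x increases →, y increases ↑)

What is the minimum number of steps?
16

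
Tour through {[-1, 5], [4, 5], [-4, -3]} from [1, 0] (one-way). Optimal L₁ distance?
24
(one optimal route: (1, 0) → (4, 5) → (-1, 5) → (-4, -3))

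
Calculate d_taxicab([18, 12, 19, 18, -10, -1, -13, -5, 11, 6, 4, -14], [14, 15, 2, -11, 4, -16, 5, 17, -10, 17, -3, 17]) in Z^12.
192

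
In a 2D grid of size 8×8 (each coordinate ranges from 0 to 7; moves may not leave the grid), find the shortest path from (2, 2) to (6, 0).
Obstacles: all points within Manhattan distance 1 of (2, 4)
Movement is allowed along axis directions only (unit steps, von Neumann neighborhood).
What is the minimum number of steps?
6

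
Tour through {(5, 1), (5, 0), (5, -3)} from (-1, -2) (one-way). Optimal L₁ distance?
11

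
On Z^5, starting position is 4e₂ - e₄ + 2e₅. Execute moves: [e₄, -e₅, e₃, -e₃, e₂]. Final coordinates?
(0, 5, 0, 0, 1)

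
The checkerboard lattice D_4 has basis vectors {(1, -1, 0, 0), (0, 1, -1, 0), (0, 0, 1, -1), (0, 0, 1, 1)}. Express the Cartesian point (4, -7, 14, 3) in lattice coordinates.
4b₁ - 3b₂ + 4b₃ + 7b₄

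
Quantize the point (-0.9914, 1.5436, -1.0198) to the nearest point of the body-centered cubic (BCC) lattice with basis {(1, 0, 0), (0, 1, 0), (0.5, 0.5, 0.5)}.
(-1, 2, -1)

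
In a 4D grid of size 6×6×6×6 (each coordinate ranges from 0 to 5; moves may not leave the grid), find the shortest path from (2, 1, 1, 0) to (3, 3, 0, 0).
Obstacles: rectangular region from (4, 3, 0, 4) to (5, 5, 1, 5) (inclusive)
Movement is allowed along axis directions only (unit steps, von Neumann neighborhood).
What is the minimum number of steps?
4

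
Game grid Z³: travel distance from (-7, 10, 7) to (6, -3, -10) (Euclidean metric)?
25.04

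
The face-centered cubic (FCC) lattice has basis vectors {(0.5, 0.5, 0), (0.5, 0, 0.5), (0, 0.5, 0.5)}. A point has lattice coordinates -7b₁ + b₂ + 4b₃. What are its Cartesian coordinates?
(-3, -1.5, 2.5)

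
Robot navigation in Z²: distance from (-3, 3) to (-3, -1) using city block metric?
4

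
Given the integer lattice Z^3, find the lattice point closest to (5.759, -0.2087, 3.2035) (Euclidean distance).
(6, 0, 3)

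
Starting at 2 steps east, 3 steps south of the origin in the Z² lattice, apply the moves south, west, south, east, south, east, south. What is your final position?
(3, -7)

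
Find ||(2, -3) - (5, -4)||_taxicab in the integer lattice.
4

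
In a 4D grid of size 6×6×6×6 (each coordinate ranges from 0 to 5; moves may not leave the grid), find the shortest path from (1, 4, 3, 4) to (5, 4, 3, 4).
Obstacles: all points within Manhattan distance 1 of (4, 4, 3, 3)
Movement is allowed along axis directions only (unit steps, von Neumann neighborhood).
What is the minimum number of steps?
6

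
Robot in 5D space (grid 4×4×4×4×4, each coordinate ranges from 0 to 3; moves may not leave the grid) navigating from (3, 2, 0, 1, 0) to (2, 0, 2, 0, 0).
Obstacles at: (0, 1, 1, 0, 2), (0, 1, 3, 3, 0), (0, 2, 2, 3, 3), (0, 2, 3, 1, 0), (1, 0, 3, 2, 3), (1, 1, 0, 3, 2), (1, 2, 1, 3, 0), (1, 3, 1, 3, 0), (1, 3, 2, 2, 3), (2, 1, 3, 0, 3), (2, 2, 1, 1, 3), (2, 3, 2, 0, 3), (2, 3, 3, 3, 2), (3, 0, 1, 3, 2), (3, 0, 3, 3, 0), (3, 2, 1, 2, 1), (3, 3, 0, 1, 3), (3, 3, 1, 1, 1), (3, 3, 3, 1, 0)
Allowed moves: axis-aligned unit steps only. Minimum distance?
6
(one shortest path: (3, 2, 0, 1, 0) → (2, 2, 0, 1, 0) → (2, 1, 0, 1, 0) → (2, 0, 0, 1, 0) → (2, 0, 1, 1, 0) → (2, 0, 2, 1, 0) → (2, 0, 2, 0, 0))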